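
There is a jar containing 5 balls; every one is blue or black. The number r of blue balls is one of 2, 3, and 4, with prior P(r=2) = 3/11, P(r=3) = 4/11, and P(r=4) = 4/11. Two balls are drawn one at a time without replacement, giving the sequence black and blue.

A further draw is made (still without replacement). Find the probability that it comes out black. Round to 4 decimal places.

0.3448

Under each hypothesis, the probability of the observed sequence is: P(data | r = 2) = (3/5)(2/4) = 3/10; P(data | r = 3) = (2/5)(3/4) = 3/10; P(data | r = 4) = (1/5)(4/4) = 1/5.
Multiplying each by its prior: 3/11 · 3/10 = 9/110, 4/11 · 3/10 = 6/55, 4/11 · 1/5 = 4/55; summing to 29/110.
Dividing through by the total gives posterior P(r = 2 | data) = 9/29, P(r = 3 | data) = 12/29, P(r = 4 | data) = 8/29.
The predictive probability is P(black next | data) = (2/3)(9/29) + (1/3)(12/29) + (0)(8/29) = 10/29.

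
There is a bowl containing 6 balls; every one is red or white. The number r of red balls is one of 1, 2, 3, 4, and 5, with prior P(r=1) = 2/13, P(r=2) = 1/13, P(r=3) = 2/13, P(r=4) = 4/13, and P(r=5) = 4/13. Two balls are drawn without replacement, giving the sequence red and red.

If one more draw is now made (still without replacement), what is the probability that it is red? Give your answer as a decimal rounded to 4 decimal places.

0.6127

Compute the likelihood of the observed sequence for each case: P(data | r = 1) = (1/6)(0/5) = 0; P(data | r = 2) = (2/6)(1/5) = 1/15; P(data | r = 3) = (3/6)(2/5) = 1/5; P(data | r = 4) = (4/6)(3/5) = 2/5; P(data | r = 5) = (5/6)(4/5) = 2/3.
Multiplying each by its prior: 2/13 · 0 = 0, 1/13 · 1/15 = 1/195, 2/13 · 1/5 = 2/65, 4/13 · 2/5 = 8/65, 4/13 · 2/3 = 8/39; these sum to 71/195.
Dividing through by the total gives posterior P(r = 1 | data) = 0, P(r = 2 | data) = 1/71, P(r = 3 | data) = 6/71, P(r = 4 | data) = 24/71, P(r = 5 | data) = 40/71.
The predictive probability is P(red next | data) = (0)(1/71) + (1/4)(6/71) + (1/2)(24/71) + (3/4)(40/71) = 87/142.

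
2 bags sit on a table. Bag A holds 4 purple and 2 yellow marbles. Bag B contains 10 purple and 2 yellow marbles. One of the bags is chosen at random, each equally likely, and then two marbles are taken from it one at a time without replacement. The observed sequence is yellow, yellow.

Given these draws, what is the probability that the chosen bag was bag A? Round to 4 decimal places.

The likelihood of the observed sequence under each hypothesis: P(data | bag A) = (2/6)(1/5) = 1/15; P(data | bag B) = (2/12)(1/11) = 1/66.
Weighting by the prior gives 1/2 · 1/15 = 1/30, 1/2 · 1/66 = 1/132; with total 9/220.
By Bayes' rule, P(bag A | data) = (1/30) / (9/220) = 22/27.

0.8148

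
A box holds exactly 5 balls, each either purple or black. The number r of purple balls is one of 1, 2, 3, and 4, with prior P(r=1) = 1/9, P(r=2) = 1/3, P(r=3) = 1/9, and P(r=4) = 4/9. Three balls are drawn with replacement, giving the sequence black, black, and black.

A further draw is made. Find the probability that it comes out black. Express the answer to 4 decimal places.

0.6611

Under each hypothesis, the probability of the observed sequence is: P(data | r = 1) = (4/5)(4/5)(4/5) = 0.512; P(data | r = 2) = (3/5)(3/5)(3/5) = 0.216; P(data | r = 3) = (2/5)(2/5)(2/5) = 0.064; P(data | r = 4) = (1/5)(1/5)(1/5) = 0.008.
The prior-weighted likelihoods are 1/9 · 0.512 = 0.056889, 1/3 · 0.216 = 0.072, 1/9 · 0.064 = 0.0071111, 4/9 · 0.008 = 0.0035556; summing to 0.13956.
Normalising, the posterior is P(r = 1 | data) = 0.40764, P(r = 2 | data) = 0.51592, P(r = 3 | data) = 0.050955, P(r = 4 | data) = 0.025478.
Averaging over the posterior, P(black next | data) = (4/5)(0.40764) + (3/5)(0.51592) + (2/5)(0.050955) + (1/5)(0.025478) = 0.66115.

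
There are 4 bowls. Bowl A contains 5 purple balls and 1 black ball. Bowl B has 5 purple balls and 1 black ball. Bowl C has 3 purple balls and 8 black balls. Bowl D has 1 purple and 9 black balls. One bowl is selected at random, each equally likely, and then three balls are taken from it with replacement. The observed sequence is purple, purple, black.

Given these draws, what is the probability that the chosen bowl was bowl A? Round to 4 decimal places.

0.3929

The likelihood of the observed sequence under each hypothesis: P(data | bowl A) = (5/6)(5/6)(1/6) = 0.11574; P(data | bowl B) = (5/6)(5/6)(1/6) = 0.11574; P(data | bowl C) = (3/11)(3/11)(8/11) = 0.054095; P(data | bowl D) = (1/10)(1/10)(9/10) = 0.009.
Weighting by the prior gives 1/4 · 0.11574 = 0.028935, 1/4 · 0.11574 = 0.028935, 1/4 · 0.054095 = 0.013524, 1/4 · 0.009 = 0.00225; with total 0.073644.
By Bayes' rule, P(bowl A | data) = (0.028935) / (0.073644) = 0.39291.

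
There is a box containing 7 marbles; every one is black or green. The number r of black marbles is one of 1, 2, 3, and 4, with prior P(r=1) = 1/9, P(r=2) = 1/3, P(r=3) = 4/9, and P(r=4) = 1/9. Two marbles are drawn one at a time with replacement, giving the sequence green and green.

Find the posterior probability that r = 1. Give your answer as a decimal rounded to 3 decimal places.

0.196

Compute the likelihood of the observed sequence for each case: P(data | r = 1) = (6/7)(6/7) = 36/49; P(data | r = 2) = (5/7)(5/7) = 25/49; P(data | r = 3) = (4/7)(4/7) = 16/49; P(data | r = 4) = (3/7)(3/7) = 9/49.
Multiplying each by its prior: 1/9 · 36/49 = 4/49, 1/3 · 25/49 = 25/147, 4/9 · 16/49 = 64/441, 1/9 · 9/49 = 1/49; these sum to 184/441.
Hence P(r = 1 | data) = (4/49) / (184/441) = 9/46.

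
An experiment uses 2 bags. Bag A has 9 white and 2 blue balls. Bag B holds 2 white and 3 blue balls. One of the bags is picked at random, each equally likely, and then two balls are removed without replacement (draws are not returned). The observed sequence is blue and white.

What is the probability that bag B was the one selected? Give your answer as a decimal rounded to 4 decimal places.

0.6471

The likelihood of the observed sequence under each hypothesis: P(data | bag A) = (2/11)(9/10) = 9/55; P(data | bag B) = (3/5)(2/4) = 3/10.
Multiplying each by its prior: 1/2 · 9/55 = 9/110, 1/2 · 3/10 = 3/20; summing to 51/220.
Hence P(bag B | data) = (3/20) / (51/220) = 11/17.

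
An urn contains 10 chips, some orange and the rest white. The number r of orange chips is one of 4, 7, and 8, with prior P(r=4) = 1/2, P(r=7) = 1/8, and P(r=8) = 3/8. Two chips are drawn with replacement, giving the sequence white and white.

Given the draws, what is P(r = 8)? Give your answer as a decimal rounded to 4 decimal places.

For each hypothesis, P(data | H) works out to: P(data | r = 4) = (6/10)(6/10) = 9/25; P(data | r = 7) = (3/10)(3/10) = 9/100; P(data | r = 8) = (2/10)(2/10) = 1/25.
Multiplying each by its prior: 1/2 · 9/25 = 9/50, 1/8 · 9/100 = 9/800, 3/8 · 1/25 = 3/200; these sum to 33/160.
So P(r = 8 | data) = (3/200) / (33/160) = 4/55.

0.0727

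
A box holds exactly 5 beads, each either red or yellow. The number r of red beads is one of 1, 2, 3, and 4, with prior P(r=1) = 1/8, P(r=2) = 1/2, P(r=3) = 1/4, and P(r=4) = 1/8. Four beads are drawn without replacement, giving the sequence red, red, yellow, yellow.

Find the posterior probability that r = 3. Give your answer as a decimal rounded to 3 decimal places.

0.333

The likelihood of the observed sequence under each hypothesis: P(data | r = 1) = (1/5)(0/4) = 0; P(data | r = 2) = (2/5)(1/4)(3/3)(2/2) = 1/10; P(data | r = 3) = (3/5)(2/4)(2/3)(1/2) = 1/10; P(data | r = 4) = (4/5)(3/4)(1/3)(0/2) = 0.
Multiplying each by its prior: 1/8 · 0 = 0, 1/2 · 1/10 = 1/20, 1/4 · 1/10 = 1/40, 1/8 · 0 = 0; with total 3/40.
Therefore the posterior P(r = 3 | data) = (1/40) / (3/40) = 1/3.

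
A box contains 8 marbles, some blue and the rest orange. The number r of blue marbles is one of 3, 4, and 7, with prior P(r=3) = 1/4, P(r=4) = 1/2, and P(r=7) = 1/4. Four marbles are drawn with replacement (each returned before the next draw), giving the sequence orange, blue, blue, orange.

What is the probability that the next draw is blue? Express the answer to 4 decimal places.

0.4876

Under each hypothesis, the probability of the observed sequence is: P(data | r = 3) = (5/8)(3/8)(3/8)(5/8) = 0.054932; P(data | r = 4) = (4/8)(4/8)(4/8)(4/8) = 0.0625; P(data | r = 7) = (1/8)(7/8)(7/8)(1/8) = 0.011963.
Weighting by the prior gives 1/4 · 0.054932 = 0.013733, 1/2 · 0.0625 = 0.03125, 1/4 · 0.011963 = 0.0029907; these sum to 0.047974.
Normalising, the posterior is P(r = 3 | data) = 0.28626, P(r = 4 | data) = 0.6514, P(r = 7 | data) = 0.062341.
So P(blue next | data) = Σ P(blue next | H) P(H | data) = (3/8)(0.28626) + (1/2)(0.6514) + (7/8)(0.062341) = 0.4876.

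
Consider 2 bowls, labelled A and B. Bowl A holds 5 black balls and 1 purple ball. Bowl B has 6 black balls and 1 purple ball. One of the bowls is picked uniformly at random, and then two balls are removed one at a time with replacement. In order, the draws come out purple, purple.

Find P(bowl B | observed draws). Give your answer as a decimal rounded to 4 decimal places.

The likelihood of the observed sequence under each hypothesis: P(data | bowl A) = (1/6)(1/6) = 0.027778; P(data | bowl B) = (1/7)(1/7) = 0.020408.
Multiplying each by its prior: 1/2 · 0.027778 = 0.013889, 1/2 · 0.020408 = 0.010204; summing to 0.024093.
Hence P(bowl B | data) = (0.010204) / (0.024093) = 0.42353.

0.4235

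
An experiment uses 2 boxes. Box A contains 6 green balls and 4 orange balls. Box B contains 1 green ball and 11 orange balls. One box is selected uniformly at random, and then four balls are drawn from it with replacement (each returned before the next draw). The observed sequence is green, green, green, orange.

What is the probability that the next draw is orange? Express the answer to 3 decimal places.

0.403

The likelihood of the observed sequence under each hypothesis: P(data | box A) = (6/10)(6/10)(6/10)(4/10) = 0.0864; P(data | box B) = (1/12)(1/12)(1/12)(11/12) = 0.00053048.
The prior-weighted likelihoods are 1/2 · 0.0864 = 0.0432, 1/2 · 0.00053048 = 0.00026524; these sum to 0.043465.
Normalising, the posterior is P(box A | data) = 0.9939, P(box B | data) = 0.0061023.
Averaging over the posterior, P(orange next | data) = (2/5)(0.9939) + (11/12)(0.0061023) = 0.40315.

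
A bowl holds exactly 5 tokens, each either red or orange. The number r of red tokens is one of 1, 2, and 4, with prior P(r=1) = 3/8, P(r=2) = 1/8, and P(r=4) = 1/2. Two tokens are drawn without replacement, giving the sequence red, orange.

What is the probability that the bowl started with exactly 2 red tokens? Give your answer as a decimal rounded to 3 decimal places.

0.176

For each hypothesis, P(data | H) works out to: P(data | r = 1) = (1/5)(4/4) = 1/5; P(data | r = 2) = (2/5)(3/4) = 3/10; P(data | r = 4) = (4/5)(1/4) = 1/5.
The prior-weighted likelihoods are 3/8 · 1/5 = 3/40, 1/8 · 3/10 = 3/80, 1/2 · 1/5 = 1/10; summing to 17/80.
By Bayes' rule, P(r = 2 | data) = (3/80) / (17/80) = 3/17.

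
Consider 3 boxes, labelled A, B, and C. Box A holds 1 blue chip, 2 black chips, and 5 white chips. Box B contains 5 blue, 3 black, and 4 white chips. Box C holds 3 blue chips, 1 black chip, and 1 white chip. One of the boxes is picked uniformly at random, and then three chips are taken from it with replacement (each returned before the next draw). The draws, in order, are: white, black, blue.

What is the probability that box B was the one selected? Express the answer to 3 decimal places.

0.444

The likelihood of the observed sequence under each hypothesis: P(data | box A) = (5/8)(2/8)(1/8) = 0.019531; P(data | box B) = (4/12)(3/12)(5/12) = 0.034722; P(data | box C) = (1/5)(1/5)(3/5) = 0.024.
The prior-weighted likelihoods are 1/3 · 0.019531 = 0.0065104, 1/3 · 0.034722 = 0.011574, 1/3 · 0.024 = 0.008; summing to 0.026084.
Therefore the posterior P(box B | data) = (0.011574) / (0.026084) = 0.44371.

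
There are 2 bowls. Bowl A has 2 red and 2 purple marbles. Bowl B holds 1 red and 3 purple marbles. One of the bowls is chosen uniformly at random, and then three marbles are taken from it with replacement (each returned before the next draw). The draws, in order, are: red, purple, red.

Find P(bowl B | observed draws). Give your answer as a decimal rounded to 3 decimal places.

0.273

Compute the likelihood of the observed sequence for each case: P(data | bowl A) = (2/4)(2/4)(2/4) = 1/8; P(data | bowl B) = (1/4)(3/4)(1/4) = 3/64.
Weighting by the prior gives 1/2 · 1/8 = 1/16, 1/2 · 3/64 = 3/128; summing to 11/128.
Therefore the posterior P(bowl B | data) = (3/128) / (11/128) = 3/11.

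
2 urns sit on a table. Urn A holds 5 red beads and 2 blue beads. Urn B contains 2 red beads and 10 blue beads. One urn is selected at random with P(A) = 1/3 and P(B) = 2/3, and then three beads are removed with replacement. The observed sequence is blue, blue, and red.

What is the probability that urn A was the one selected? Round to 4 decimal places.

The likelihood of the observed sequence under each hypothesis: P(data | urn A) = (2/7)(2/7)(5/7) = 0.058309; P(data | urn B) = (10/12)(10/12)(2/12) = 0.11574.
Weighting by the prior gives 1/3 · 0.058309 = 0.019436, 2/3 · 0.11574 = 0.07716; with total 0.096597.
Hence P(urn A | data) = (0.019436) / (0.096597) = 0.20121.

0.2012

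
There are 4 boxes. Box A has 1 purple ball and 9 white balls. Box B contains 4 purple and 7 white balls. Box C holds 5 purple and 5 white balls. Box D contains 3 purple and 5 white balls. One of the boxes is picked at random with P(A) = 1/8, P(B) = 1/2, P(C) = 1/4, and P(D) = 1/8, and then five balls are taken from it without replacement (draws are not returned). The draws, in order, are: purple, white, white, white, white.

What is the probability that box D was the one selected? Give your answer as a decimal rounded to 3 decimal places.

For each hypothesis, P(data | H) works out to: P(data | box A) = (1/10)(9/9)(8/8)(7/7)(6/6) = 0.1; P(data | box B) = (4/11)(7/10)(6/9)(5/8)(4/7) = 0.060606; P(data | box C) = (5/10)(5/9)(4/8)(3/7)(2/6) = 0.019841; P(data | box D) = (3/8)(5/7)(4/6)(3/5)(2/4) = 0.053571.
The prior-weighted likelihoods are 1/8 · 0.1 = 0.0125, 1/2 · 0.060606 = 0.030303, 1/4 · 0.019841 = 0.0049603, 1/8 · 0.053571 = 0.0066964; these sum to 0.05446.
By Bayes' rule, P(box D | data) = (0.0066964) / (0.05446) = 0.12296.

0.123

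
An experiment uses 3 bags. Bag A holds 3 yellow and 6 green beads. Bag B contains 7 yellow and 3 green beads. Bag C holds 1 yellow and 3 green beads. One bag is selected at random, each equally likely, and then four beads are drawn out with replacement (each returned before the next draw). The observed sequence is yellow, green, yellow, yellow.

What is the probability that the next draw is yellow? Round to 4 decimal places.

0.5972

Under each hypothesis, the probability of the observed sequence is: P(data | bag A) = (3/9)(6/9)(3/9)(3/9) = 0.024691; P(data | bag B) = (7/10)(3/10)(7/10)(7/10) = 0.1029; P(data | bag C) = (1/4)(3/4)(1/4)(1/4) = 0.011719.
Multiplying each by its prior: 1/3 · 0.024691 = 0.0082305, 1/3 · 0.1029 = 0.0343, 1/3 · 0.011719 = 0.0039062; summing to 0.046437.
The posterior is then P(bag A | data) = 0.17724, P(bag B | data) = 0.73864, P(bag C | data) = 0.08412.
The predictive probability is P(yellow next | data) = (1/3)(0.17724) + (7/10)(0.73864) + (1/4)(0.08412) = 0.59716.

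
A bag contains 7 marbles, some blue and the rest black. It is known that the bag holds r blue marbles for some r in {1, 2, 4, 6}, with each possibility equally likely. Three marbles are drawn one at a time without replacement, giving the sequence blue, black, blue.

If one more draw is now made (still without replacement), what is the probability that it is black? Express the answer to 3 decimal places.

The likelihood of the observed sequence under each hypothesis: P(data | r = 1) = (1/7)(6/6)(0/5) = 0; P(data | r = 2) = (2/7)(5/6)(1/5) = 1/21; P(data | r = 4) = (4/7)(3/6)(3/5) = 6/35; P(data | r = 6) = (6/7)(1/6)(5/5) = 1/7.
Weighting by the prior gives 1/4 · 0 = 0, 1/4 · 1/21 = 1/84, 1/4 · 6/35 = 3/70, 1/4 · 1/7 = 1/28; with total 19/210.
The posterior is then P(r = 1 | data) = 0, P(r = 2 | data) = 5/38, P(r = 4 | data) = 9/19, P(r = 6 | data) = 15/38.
So P(black next | data) = Σ P(black next | H) P(H | data) = (1)(5/38) + (1/2)(9/19) + (0)(15/38) = 7/19.

0.368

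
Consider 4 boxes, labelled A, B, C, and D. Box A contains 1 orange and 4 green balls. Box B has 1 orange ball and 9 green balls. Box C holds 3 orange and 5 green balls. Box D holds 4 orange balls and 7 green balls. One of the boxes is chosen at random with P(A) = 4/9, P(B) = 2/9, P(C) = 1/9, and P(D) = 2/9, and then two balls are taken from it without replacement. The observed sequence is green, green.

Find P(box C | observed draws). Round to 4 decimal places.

0.0697

For each hypothesis, P(data | H) works out to: P(data | box A) = (4/5)(3/4) = 0.6; P(data | box B) = (9/10)(8/9) = 0.8; P(data | box C) = (5/8)(4/7) = 0.35714; P(data | box D) = (7/11)(6/10) = 0.38182.
Multiplying each by its prior: 4/9 · 0.6 = 0.26667, 2/9 · 0.8 = 0.17778, 1/9 · 0.35714 = 0.039683, 2/9 · 0.38182 = 0.084848; with total 0.56898.
Therefore the posterior P(box C | data) = (0.039683) / (0.56898) = 0.069744.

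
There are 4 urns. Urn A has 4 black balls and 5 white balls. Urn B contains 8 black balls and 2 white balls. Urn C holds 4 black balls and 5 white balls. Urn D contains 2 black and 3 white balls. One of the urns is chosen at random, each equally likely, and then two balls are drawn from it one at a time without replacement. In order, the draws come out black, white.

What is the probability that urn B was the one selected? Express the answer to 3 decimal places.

0.172

Under each hypothesis, the probability of the observed sequence is: P(data | urn A) = (4/9)(5/8) = 5/18; P(data | urn B) = (8/10)(2/9) = 8/45; P(data | urn C) = (4/9)(5/8) = 5/18; P(data | urn D) = (2/5)(3/4) = 3/10.
Multiplying each by its prior: 1/4 · 5/18 = 5/72, 1/4 · 8/45 = 2/45, 1/4 · 5/18 = 5/72, 1/4 · 3/10 = 3/40; these sum to 31/120.
Hence P(urn B | data) = (2/45) / (31/120) = 16/93.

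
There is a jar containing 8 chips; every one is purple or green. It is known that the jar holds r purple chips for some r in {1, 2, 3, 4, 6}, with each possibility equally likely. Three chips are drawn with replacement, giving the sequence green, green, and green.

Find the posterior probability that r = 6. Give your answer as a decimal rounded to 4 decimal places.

0.0106

Compute the likelihood of the observed sequence for each case: P(data | r = 1) = (7/8)(7/8)(7/8) = 0.66992; P(data | r = 2) = (6/8)(6/8)(6/8) = 0.42188; P(data | r = 3) = (5/8)(5/8)(5/8) = 0.24414; P(data | r = 4) = (4/8)(4/8)(4/8) = 0.125; P(data | r = 6) = (2/8)(2/8)(2/8) = 0.015625.
The prior-weighted likelihoods are 1/5 · 0.66992 = 0.13398, 1/5 · 0.42188 = 0.084375, 1/5 · 0.24414 = 0.048828, 1/5 · 0.125 = 0.025, 1/5 · 0.015625 = 0.003125; with total 0.29531.
Hence P(r = 6 | data) = (0.003125) / (0.29531) = 0.010582.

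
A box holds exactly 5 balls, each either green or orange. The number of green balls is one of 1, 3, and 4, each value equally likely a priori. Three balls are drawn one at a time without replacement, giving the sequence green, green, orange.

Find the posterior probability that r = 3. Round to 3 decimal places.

Under each hypothesis, the probability of the observed sequence is: P(data | r = 1) = (1/5)(0/4) = 0; P(data | r = 3) = (3/5)(2/4)(2/3) = 1/5; P(data | r = 4) = (4/5)(3/4)(1/3) = 1/5.
Multiplying each by its prior: 1/3 · 0 = 0, 1/3 · 1/5 = 1/15, 1/3 · 1/5 = 1/15; with total 2/15.
Therefore the posterior P(r = 3 | data) = (1/15) / (2/15) = 1/2.

0.500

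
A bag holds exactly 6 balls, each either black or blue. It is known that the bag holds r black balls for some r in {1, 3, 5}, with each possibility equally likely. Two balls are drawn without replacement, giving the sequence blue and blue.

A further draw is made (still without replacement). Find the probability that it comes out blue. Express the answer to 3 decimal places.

0.635

Under each hypothesis, the probability of the observed sequence is: P(data | r = 1) = (5/6)(4/5) = 2/3; P(data | r = 3) = (3/6)(2/5) = 1/5; P(data | r = 5) = (1/6)(0/5) = 0.
Weighting by the prior gives 1/3 · 2/3 = 2/9, 1/3 · 1/5 = 1/15, 1/3 · 0 = 0; these sum to 13/45.
Normalising, the posterior is P(r = 1 | data) = 10/13, P(r = 3 | data) = 3/13, P(r = 5 | data) = 0.
So P(blue next | data) = Σ P(blue next | H) P(H | data) = (3/4)(10/13) + (1/4)(3/13) = 33/52.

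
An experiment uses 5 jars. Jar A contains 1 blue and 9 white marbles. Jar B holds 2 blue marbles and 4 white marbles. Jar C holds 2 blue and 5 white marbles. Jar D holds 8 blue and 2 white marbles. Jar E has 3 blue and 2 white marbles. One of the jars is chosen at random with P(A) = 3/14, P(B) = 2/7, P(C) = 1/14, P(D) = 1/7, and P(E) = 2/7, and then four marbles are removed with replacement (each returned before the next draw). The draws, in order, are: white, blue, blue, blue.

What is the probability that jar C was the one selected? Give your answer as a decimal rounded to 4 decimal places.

Under each hypothesis, the probability of the observed sequence is: P(data | jar A) = (9/10)(1/10)(1/10)(1/10) = 0.0009; P(data | jar B) = (4/6)(2/6)(2/6)(2/6) = 0.024691; P(data | jar C) = (5/7)(2/7)(2/7)(2/7) = 0.01666; P(data | jar D) = (2/10)(8/10)(8/10)(8/10) = 0.1024; P(data | jar E) = (2/5)(3/5)(3/5)(3/5) = 0.0864.
Multiplying each by its prior: 3/14 · 0.0009 = 0.00019286, 2/7 · 0.024691 = 0.0070547, 1/14 · 0.01666 = 0.00119, 1/7 · 0.1024 = 0.014629, 2/7 · 0.0864 = 0.024686; these sum to 0.047752.
Therefore the posterior P(jar C | data) = (0.00119) / (0.047752) = 0.02492.

0.0249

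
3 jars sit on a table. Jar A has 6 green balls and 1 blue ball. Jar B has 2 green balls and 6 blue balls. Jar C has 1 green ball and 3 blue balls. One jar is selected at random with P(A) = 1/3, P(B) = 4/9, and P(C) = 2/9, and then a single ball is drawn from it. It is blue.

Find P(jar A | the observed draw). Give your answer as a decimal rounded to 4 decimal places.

Compute the likelihood of this draw for each case: P(data | jar A) = (1/7) = 1/7; P(data | jar B) = (6/8) = 3/4; P(data | jar C) = (3/4) = 3/4.
Weighting by the prior gives 1/3 · 1/7 = 1/21, 4/9 · 3/4 = 1/3, 2/9 · 3/4 = 1/6; these sum to 23/42.
So P(jar A | data) = (1/21) / (23/42) = 2/23.

0.0870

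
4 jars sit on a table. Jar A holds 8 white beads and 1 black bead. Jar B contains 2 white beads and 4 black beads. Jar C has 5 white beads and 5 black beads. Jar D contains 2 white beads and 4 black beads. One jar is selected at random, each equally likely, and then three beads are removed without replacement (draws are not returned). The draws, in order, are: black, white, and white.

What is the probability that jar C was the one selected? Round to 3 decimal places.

Under each hypothesis, the probability of the observed sequence is: P(data | jar A) = (1/9)(8/8)(7/7) = 1/9; P(data | jar B) = (4/6)(2/5)(1/4) = 1/15; P(data | jar C) = (5/10)(5/9)(4/8) = 5/36; P(data | jar D) = (4/6)(2/5)(1/4) = 1/15.
Multiplying each by its prior: 1/4 · 1/9 = 1/36, 1/4 · 1/15 = 1/60, 1/4 · 5/36 = 5/144, 1/4 · 1/15 = 1/60; with total 23/240.
So P(jar C | data) = (5/144) / (23/240) = 25/69.

0.362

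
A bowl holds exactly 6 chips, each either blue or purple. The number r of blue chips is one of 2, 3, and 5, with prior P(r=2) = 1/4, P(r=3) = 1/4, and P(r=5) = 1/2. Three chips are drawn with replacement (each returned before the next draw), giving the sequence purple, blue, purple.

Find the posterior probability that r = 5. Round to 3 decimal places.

The likelihood of the observed sequence under each hypothesis: P(data | r = 2) = (4/6)(2/6)(4/6) = 4/27; P(data | r = 3) = (3/6)(3/6)(3/6) = 1/8; P(data | r = 5) = (1/6)(5/6)(1/6) = 5/216.
Weighting by the prior gives 1/4 · 4/27 = 1/27, 1/4 · 1/8 = 1/32, 1/2 · 5/216 = 5/432; with total 23/288.
By Bayes' rule, P(r = 5 | data) = (5/432) / (23/288) = 10/69.

0.145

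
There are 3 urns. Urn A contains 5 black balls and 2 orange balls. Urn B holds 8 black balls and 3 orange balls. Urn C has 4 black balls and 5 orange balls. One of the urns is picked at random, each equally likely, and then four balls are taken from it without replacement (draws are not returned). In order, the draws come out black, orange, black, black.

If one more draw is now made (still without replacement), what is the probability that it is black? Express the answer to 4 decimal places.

0.6265

The likelihood of the observed sequence under each hypothesis: P(data | urn A) = (5/7)(2/6)(4/5)(3/4) = 0.14286; P(data | urn B) = (8/11)(3/10)(7/9)(6/8) = 0.12727; P(data | urn C) = (4/9)(5/8)(3/7)(2/6) = 0.039683.
Weighting by the prior gives 1/3 · 0.14286 = 0.047619, 1/3 · 0.12727 = 0.042424, 1/3 · 0.039683 = 0.013228; with total 0.10327.
The posterior is then P(urn A | data) = 0.46111, P(urn B | data) = 0.41081, P(urn C | data) = 0.12809.
The predictive probability is P(black next | data) = (2/3)(0.46111) + (5/7)(0.41081) + (1/5)(0.12809) = 0.62646.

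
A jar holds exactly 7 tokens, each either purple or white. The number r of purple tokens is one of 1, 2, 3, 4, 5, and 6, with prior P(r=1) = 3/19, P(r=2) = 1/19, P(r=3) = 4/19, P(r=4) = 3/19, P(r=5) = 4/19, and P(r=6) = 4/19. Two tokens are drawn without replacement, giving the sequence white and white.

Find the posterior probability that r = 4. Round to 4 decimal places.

0.0978

Under each hypothesis, the probability of the observed sequence is: P(data | r = 1) = (6/7)(5/6) = 5/7; P(data | r = 2) = (5/7)(4/6) = 10/21; P(data | r = 3) = (4/7)(3/6) = 2/7; P(data | r = 4) = (3/7)(2/6) = 1/7; P(data | r = 5) = (2/7)(1/6) = 1/21; P(data | r = 6) = (1/7)(0/6) = 0.
Multiplying each by its prior: 3/19 · 5/7 = 15/133, 1/19 · 10/21 = 10/399, 4/19 · 2/7 = 8/133, 3/19 · 1/7 = 3/133, 4/19 · 1/21 = 4/399, 4/19 · 0 = 0; with total 92/399.
Therefore the posterior P(r = 4 | data) = (3/133) / (92/399) = 9/92.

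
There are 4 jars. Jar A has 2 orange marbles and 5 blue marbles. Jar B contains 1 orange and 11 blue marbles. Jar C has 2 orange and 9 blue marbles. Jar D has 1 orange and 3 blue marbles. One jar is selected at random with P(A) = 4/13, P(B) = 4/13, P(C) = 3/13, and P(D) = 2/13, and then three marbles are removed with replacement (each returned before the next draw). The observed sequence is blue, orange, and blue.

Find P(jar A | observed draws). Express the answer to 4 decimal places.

0.3863

The likelihood of the observed sequence under each hypothesis: P(data | jar A) = (5/7)(2/7)(5/7) = 0.14577; P(data | jar B) = (11/12)(1/12)(11/12) = 0.070023; P(data | jar C) = (9/11)(2/11)(9/11) = 0.12171; P(data | jar D) = (3/4)(1/4)(3/4) = 0.14062.
Weighting by the prior gives 4/13 · 0.14577 = 0.044853, 4/13 · 0.070023 = 0.021546, 3/13 · 0.12171 = 0.028088, 2/13 · 0.14062 = 0.021635; these sum to 0.11612.
By Bayes' rule, P(jar A | data) = (0.044853) / (0.11612) = 0.38626.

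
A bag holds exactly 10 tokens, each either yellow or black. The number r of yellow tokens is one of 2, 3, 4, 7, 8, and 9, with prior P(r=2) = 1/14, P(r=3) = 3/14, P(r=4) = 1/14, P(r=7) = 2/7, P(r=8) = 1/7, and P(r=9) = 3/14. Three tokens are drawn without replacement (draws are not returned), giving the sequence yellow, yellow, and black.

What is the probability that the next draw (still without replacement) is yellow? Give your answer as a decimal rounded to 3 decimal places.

For each hypothesis, P(data | H) works out to: P(data | r = 2) = (2/10)(1/9)(8/8) = 0.022222; P(data | r = 3) = (3/10)(2/9)(7/8) = 0.058333; P(data | r = 4) = (4/10)(3/9)(6/8) = 0.1; P(data | r = 7) = (7/10)(6/9)(3/8) = 0.175; P(data | r = 8) = (8/10)(7/9)(2/8) = 0.15556; P(data | r = 9) = (9/10)(8/9)(1/8) = 0.1.
The prior-weighted likelihoods are 1/14 · 0.022222 = 0.0015873, 3/14 · 0.058333 = 0.0125, 1/14 · 0.1 = 0.0071429, 2/7 · 0.175 = 0.05, 1/7 · 0.15556 = 0.022222, 3/14 · 0.1 = 0.021429; these sum to 0.11488.
The posterior is then P(r = 2 | data) = 0.013817, P(r = 3 | data) = 0.10881, P(r = 4 | data) = 0.062176, P(r = 7 | data) = 0.43523, P(r = 8 | data) = 0.19344, P(r = 9 | data) = 0.18653.
Averaging over the posterior, P(yellow next | data) = (0)(0.013817) + (1/7)(0.10881) + (2/7)(0.062176) + (5/7)(0.43523) + (6/7)(0.19344) + (1)(0.18653) = 0.69652.

0.697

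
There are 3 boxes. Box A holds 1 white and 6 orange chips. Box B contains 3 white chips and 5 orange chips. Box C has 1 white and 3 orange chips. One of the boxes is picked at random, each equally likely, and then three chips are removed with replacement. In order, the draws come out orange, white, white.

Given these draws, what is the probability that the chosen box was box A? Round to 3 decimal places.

Compute the likelihood of the observed sequence for each case: P(data | box A) = (6/7)(1/7)(1/7) = 0.017493; P(data | box B) = (5/8)(3/8)(3/8) = 0.087891; P(data | box C) = (3/4)(1/4)(1/4) = 0.046875.
Weighting by the prior gives 1/3 · 0.017493 = 0.0058309, 1/3 · 0.087891 = 0.029297, 1/3 · 0.046875 = 0.015625; these sum to 0.050753.
Hence P(box A | data) = (0.0058309) / (0.050753) = 0.11489.

0.115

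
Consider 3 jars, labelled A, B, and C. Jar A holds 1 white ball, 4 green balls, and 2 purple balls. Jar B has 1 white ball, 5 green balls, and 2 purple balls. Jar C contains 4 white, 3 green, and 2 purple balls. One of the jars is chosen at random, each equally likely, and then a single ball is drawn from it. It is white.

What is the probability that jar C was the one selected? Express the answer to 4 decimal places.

0.6240

Under each hypothesis, the probability of this draw is: P(data | jar A) = (1/7) = 0.14286; P(data | jar B) = (1/8) = 0.125; P(data | jar C) = (4/9) = 0.44444.
Multiplying each by its prior: 1/3 · 0.14286 = 0.047619, 1/3 · 0.125 = 0.041667, 1/3 · 0.44444 = 0.14815; summing to 0.23743.
So P(jar C | data) = (0.14815) / (0.23743) = 0.62396.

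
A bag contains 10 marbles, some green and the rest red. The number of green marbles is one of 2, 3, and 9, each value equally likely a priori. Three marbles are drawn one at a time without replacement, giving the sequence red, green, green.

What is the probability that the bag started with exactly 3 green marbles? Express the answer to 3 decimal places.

Compute the likelihood of the observed sequence for each case: P(data | r = 2) = (8/10)(2/9)(1/8) = 1/45; P(data | r = 3) = (7/10)(3/9)(2/8) = 7/120; P(data | r = 9) = (1/10)(9/9)(8/8) = 1/10.
Multiplying each by its prior: 1/3 · 1/45 = 1/135, 1/3 · 7/120 = 7/360, 1/3 · 1/10 = 1/30; these sum to 13/216.
Hence P(r = 3 | data) = (7/360) / (13/216) = 21/65.

0.323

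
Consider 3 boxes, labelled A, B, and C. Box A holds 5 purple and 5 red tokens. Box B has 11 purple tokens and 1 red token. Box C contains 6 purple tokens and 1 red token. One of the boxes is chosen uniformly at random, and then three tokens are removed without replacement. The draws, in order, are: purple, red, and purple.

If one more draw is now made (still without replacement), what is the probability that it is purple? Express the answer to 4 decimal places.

0.7826

Compute the likelihood of the observed sequence for each case: P(data | box A) = (5/10)(5/9)(4/8) = 5/36; P(data | box B) = (11/12)(1/11)(10/10) = 1/12; P(data | box C) = (6/7)(1/6)(5/5) = 1/7.
Weighting by the prior gives 1/3 · 5/36 = 5/108, 1/3 · 1/12 = 1/36, 1/3 · 1/7 = 1/21; with total 23/189.
Dividing through by the total gives posterior P(box A | data) = 35/92, P(box B | data) = 21/92, P(box C | data) = 9/23.
So P(purple next | data) = Σ P(purple next | H) P(H | data) = (3/7)(35/92) + (1)(21/92) + (1)(9/23) = 18/23.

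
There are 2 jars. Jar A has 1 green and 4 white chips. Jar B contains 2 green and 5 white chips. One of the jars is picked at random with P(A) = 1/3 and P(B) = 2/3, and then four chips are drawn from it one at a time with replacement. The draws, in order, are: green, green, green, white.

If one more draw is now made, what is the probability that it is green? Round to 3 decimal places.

0.272

Under each hypothesis, the probability of the observed sequence is: P(data | jar A) = (1/5)(1/5)(1/5)(4/5) = 0.0064; P(data | jar B) = (2/7)(2/7)(2/7)(5/7) = 0.01666.
Multiplying each by its prior: 1/3 · 0.0064 = 0.0021333, 2/3 · 0.01666 = 0.011106; with total 0.01324.
Normalising, the posterior is P(jar A | data) = 0.16113, P(jar B | data) = 0.83887.
The predictive probability is P(green next | data) = (1/5)(0.16113) + (2/7)(0.83887) = 0.2719.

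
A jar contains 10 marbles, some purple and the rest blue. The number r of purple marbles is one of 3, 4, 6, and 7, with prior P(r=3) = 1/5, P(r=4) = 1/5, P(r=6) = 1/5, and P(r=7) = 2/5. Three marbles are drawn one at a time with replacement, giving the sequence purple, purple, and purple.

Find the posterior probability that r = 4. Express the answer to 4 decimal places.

0.0645

For each hypothesis, P(data | H) works out to: P(data | r = 3) = (3/10)(3/10)(3/10) = 0.027; P(data | r = 4) = (4/10)(4/10)(4/10) = 0.064; P(data | r = 6) = (6/10)(6/10)(6/10) = 0.216; P(data | r = 7) = (7/10)(7/10)(7/10) = 0.343.
The prior-weighted likelihoods are 1/5 · 0.027 = 0.0054, 1/5 · 0.064 = 0.0128, 1/5 · 0.216 = 0.0432, 2/5 · 0.343 = 0.1372; these sum to 0.1986.
Therefore the posterior P(r = 4 | data) = (0.0128) / (0.1986) = 0.064451.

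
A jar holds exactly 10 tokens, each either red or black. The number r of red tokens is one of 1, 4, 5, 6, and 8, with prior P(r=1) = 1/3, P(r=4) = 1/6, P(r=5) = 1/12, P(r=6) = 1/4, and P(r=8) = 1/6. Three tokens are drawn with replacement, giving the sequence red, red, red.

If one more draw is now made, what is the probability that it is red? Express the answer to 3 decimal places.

Compute the likelihood of the observed sequence for each case: P(data | r = 1) = (1/10)(1/10)(1/10) = 0.001; P(data | r = 4) = (4/10)(4/10)(4/10) = 0.064; P(data | r = 5) = (5/10)(5/10)(5/10) = 0.125; P(data | r = 6) = (6/10)(6/10)(6/10) = 0.216; P(data | r = 8) = (8/10)(8/10)(8/10) = 0.512.
The prior-weighted likelihoods are 1/3 · 0.001 = 0.00033333, 1/6 · 0.064 = 0.010667, 1/12 · 0.125 = 0.010417, 1/4 · 0.216 = 0.054, 1/6 · 0.512 = 0.085333; with total 0.16075.
Normalising, the posterior is P(r = 1 | data) = 0.0020736, P(r = 4 | data) = 0.066356, P(r = 5 | data) = 0.0648, P(r = 6 | data) = 0.33593, P(r = 8 | data) = 0.53084.
The predictive probability is P(red next | data) = (1/10)(0.0020736) + (2/5)(0.066356) + (1/2)(0.0648) + (3/5)(0.33593) + (4/5)(0.53084) = 0.68538.

0.685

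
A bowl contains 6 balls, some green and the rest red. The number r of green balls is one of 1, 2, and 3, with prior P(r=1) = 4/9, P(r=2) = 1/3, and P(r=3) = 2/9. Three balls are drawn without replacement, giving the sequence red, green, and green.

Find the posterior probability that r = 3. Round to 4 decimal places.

0.6000

Compute the likelihood of the observed sequence for each case: P(data | r = 1) = (5/6)(1/5)(0/4) = 0; P(data | r = 2) = (4/6)(2/5)(1/4) = 1/15; P(data | r = 3) = (3/6)(3/5)(2/4) = 3/20.
The prior-weighted likelihoods are 4/9 · 0 = 0, 1/3 · 1/15 = 1/45, 2/9 · 3/20 = 1/30; these sum to 1/18.
Hence P(r = 3 | data) = (1/30) / (1/18) = 3/5.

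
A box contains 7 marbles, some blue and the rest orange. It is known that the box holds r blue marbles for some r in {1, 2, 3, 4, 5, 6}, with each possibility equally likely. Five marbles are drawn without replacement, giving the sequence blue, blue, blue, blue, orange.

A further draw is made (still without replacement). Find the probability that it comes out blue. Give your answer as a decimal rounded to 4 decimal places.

0.7143

For each hypothesis, P(data | H) works out to: P(data | r = 1) = (1/7)(0/6) = 0; P(data | r = 2) = (2/7)(1/6)(0/5) = 0; P(data | r = 3) = (3/7)(2/6)(1/5)(0/4) = 0; P(data | r = 4) = (4/7)(3/6)(2/5)(1/4)(3/3) = 1/35; P(data | r = 5) = (5/7)(4/6)(3/5)(2/4)(2/3) = 2/21; P(data | r = 6) = (6/7)(5/6)(4/5)(3/4)(1/3) = 1/7.
Weighting by the prior gives 1/6 · 0 = 0, 1/6 · 0 = 0, 1/6 · 0 = 0, 1/6 · 1/35 = 1/210, 1/6 · 2/21 = 1/63, 1/6 · 1/7 = 1/42; with total 2/45.
Dividing through by the total gives posterior P(r = 1 | data) = 0, P(r = 2 | data) = 0, P(r = 3 | data) = 0, P(r = 4 | data) = 3/28, P(r = 5 | data) = 5/14, P(r = 6 | data) = 15/28.
The predictive probability is P(blue next | data) = (0)(3/28) + (1/2)(5/14) + (1)(15/28) = 5/7.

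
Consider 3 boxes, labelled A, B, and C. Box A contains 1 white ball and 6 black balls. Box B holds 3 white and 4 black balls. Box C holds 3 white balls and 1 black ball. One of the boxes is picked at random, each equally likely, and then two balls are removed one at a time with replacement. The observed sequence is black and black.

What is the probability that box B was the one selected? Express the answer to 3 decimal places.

0.291

For each hypothesis, P(data | H) works out to: P(data | box A) = (6/7)(6/7) = 0.73469; P(data | box B) = (4/7)(4/7) = 0.32653; P(data | box C) = (1/4)(1/4) = 0.0625.
The prior-weighted likelihoods are 1/3 · 0.73469 = 0.2449, 1/3 · 0.32653 = 0.10884, 1/3 · 0.0625 = 0.020833; with total 0.37457.
Hence P(box B | data) = (0.10884) / (0.37457) = 0.29058.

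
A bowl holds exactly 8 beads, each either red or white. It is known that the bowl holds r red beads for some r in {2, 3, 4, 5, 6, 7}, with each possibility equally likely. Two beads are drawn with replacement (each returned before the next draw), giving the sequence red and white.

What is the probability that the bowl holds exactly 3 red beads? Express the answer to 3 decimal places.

Compute the likelihood of the observed sequence for each case: P(data | r = 2) = (2/8)(6/8) = 3/16; P(data | r = 3) = (3/8)(5/8) = 15/64; P(data | r = 4) = (4/8)(4/8) = 1/4; P(data | r = 5) = (5/8)(3/8) = 15/64; P(data | r = 6) = (6/8)(2/8) = 3/16; P(data | r = 7) = (7/8)(1/8) = 7/64.
The prior-weighted likelihoods are 1/6 · 3/16 = 1/32, 1/6 · 15/64 = 5/128, 1/6 · 1/4 = 1/24, 1/6 · 15/64 = 5/128, 1/6 · 3/16 = 1/32, 1/6 · 7/64 = 7/384; summing to 77/384.
Hence P(r = 3 | data) = (5/128) / (77/384) = 15/77.

0.195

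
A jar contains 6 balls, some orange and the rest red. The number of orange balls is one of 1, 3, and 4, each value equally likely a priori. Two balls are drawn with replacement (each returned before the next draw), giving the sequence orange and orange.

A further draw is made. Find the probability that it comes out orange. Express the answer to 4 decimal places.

0.5897

For each hypothesis, P(data | H) works out to: P(data | r = 1) = (1/6)(1/6) = 1/36; P(data | r = 3) = (3/6)(3/6) = 1/4; P(data | r = 4) = (4/6)(4/6) = 4/9.
The prior-weighted likelihoods are 1/3 · 1/36 = 1/108, 1/3 · 1/4 = 1/12, 1/3 · 4/9 = 4/27; these sum to 13/54.
Normalising, the posterior is P(r = 1 | data) = 1/26, P(r = 3 | data) = 9/26, P(r = 4 | data) = 8/13.
The predictive probability is P(orange next | data) = (1/6)(1/26) + (1/2)(9/26) + (2/3)(8/13) = 23/39.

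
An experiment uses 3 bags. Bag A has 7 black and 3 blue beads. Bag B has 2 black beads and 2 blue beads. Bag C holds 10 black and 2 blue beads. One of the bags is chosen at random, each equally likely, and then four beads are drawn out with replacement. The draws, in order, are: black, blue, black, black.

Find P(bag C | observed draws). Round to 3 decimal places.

For each hypothesis, P(data | H) works out to: P(data | bag A) = (7/10)(3/10)(7/10)(7/10) = 0.1029; P(data | bag B) = (2/4)(2/4)(2/4)(2/4) = 0.0625; P(data | bag C) = (10/12)(2/12)(10/12)(10/12) = 0.096451.
Multiplying each by its prior: 1/3 · 0.1029 = 0.0343, 1/3 · 0.0625 = 0.020833, 1/3 · 0.096451 = 0.03215; with total 0.087284.
By Bayes' rule, P(bag C | data) = (0.03215) / (0.087284) = 0.36834.

0.368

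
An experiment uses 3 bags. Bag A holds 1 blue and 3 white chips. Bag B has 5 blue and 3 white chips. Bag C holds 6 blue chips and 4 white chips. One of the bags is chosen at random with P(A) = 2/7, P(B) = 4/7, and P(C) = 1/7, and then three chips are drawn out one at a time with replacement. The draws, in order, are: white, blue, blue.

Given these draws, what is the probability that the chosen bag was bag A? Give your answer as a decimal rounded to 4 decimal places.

For each hypothesis, P(data | H) works out to: P(data | bag A) = (3/4)(1/4)(1/4) = 0.046875; P(data | bag B) = (3/8)(5/8)(5/8) = 0.14648; P(data | bag C) = (4/10)(6/10)(6/10) = 0.144.
Multiplying each by its prior: 2/7 · 0.046875 = 0.013393, 4/7 · 0.14648 = 0.083705, 1/7 · 0.144 = 0.020571; summing to 0.11767.
By Bayes' rule, P(bag A | data) = (0.013393) / (0.11767) = 0.11382.

0.1138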